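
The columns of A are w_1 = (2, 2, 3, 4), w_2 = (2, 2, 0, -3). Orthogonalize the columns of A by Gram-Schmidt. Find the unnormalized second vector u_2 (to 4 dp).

u_2 = (2.2424, 2.2424, 0.3636, -2.5152)

w_1 = (2, 2, 3, 4); ‖w_1‖ = 5.7446, so q_1 = (0.3482, 0.3482, 0.5222, 0.6963).
q_1·w_2 = 0.3482·2 + 0.3482·2 + 0.5222·0 + 0.6963·(-3) = -0.6963.
u_2 = w_2 + 0.6963·q_1 = (2.2424, 2.2424, 0.3636, -2.5152).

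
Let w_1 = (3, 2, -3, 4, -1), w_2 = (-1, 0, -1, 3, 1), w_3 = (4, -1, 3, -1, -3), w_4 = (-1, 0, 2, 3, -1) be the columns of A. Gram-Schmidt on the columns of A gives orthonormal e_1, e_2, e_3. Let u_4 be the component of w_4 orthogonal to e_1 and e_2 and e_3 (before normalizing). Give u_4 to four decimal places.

u_4 = (-0.8997, 1.3020, 0.6828, 0.2752, -1.0425)

e_1 = w_1/‖w_1‖ = (3, 2, -3, 4, -1)/6.2450 = (0.4804, 0.3203, -0.4804, 0.6405, -0.1601).
r_{12} = e_1·w_2 = 1.7614.
u_2 = w_2 − 1.7614·e_1 = (-1.8462, -0.5641, -0.1538, 1.8718, 1.2821).
‖u_2‖ = 2.9829, so e_2 = (-0.6189, -0.1891, -0.0516, 0.6275, 0.4298).
r_{13} = e_1·w_3 = 0.0000; r_{23} = e_2·w_3 = -4.3582.
u_3 = w_3 + 0.0000·e_1 + 4.3582·e_2 = (1.3026, -1.8242, 2.7752, 1.7349, -1.1268).
‖u_3‖ = 4.1238, so e_3 = (0.3159, -0.4424, 0.6730, 0.4207, -0.2732).
r_{14} = e_1·w_4 = 0.6405; r_{24} = e_2·w_4 = 1.9685; r_{34} = e_3·w_4 = 2.5654.
u_4 = w_4 − 0.6405·e_1 − 1.9685·e_2 − 2.5654·e_3 = (-0.8997, 1.3020, 0.6828, 0.2752, -1.0425).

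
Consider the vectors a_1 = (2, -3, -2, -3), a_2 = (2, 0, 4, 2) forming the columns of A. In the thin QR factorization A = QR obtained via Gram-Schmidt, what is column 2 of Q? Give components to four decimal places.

e_2 = (0.6169, -0.2570, 0.7197, 0.1885)

e_1 = a_1/‖a_1‖ = (2, -3, -2, -3)/5.0990 = (0.3922, -0.5883, -0.3922, -0.5883).
r_{12} = e_1·a_2 = -1.9612.
u_2 = a_2 + 1.9612·e_1 = (2.7692, -1.1538, 3.2308, 0.8462).
‖u_2‖ = 4.4893, so e_2 = (0.6169, -0.2570, 0.7197, 0.1885).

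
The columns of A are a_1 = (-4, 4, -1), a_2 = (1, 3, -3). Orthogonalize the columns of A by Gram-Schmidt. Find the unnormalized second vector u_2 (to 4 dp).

u_2 = (2.3333, 1.6667, -2.6667)

q_1 = a_1/‖a_1‖ = (-4, 4, -1)/5.7446 = (-0.6963, 0.6963, -0.1741).
r_{12} = q_1·a_2 = 1.9149.
u_2 = a_2 − 1.9149·q_1 = (2.3333, 1.6667, -2.6667).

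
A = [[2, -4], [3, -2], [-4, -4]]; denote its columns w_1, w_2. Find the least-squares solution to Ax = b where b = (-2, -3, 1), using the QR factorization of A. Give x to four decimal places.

x = (-0.6077, 0.3115)

w_1 = (2, 3, -4); ‖w_1‖ = 5.3852, so q_1 = (0.3714, 0.5571, -0.7428).
q_1·w_2 = 0.3714·(-4) + 0.5571·(-2) + (-0.7428)·(-4) = 0.3714.
u_2 = w_2 − 0.3714·q_1 = (-4.1379, -2.2069, -3.7241).
‖u_2‖ = 5.9885, so q_2 = (-0.6910, -0.3685, -0.6219).
Qᵀb = (-3.1568, 1.8656).
Back-substitute: x_2 = 1.8656/5.9885 = 0.3115.
x_1 = (-3.1568 − 0.3714·0.3115)/5.3852 = -0.6077.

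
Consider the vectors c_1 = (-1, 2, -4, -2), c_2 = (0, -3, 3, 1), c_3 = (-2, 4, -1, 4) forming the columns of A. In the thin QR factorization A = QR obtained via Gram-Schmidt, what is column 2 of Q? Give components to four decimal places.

e_2 = (-0.4619, -0.8083, -0.1155, -0.3464)

c_1 = (-1, 2, -4, -2); ‖c_1‖ = 5.0000, so e_1 = (-0.2000, 0.4000, -0.8000, -0.4000).
e_1·c_2 = (-0.2000)·0 + 0.4000·(-3) + (-0.8000)·3 + (-0.4000)·1 = -4.0000.
u_2 = c_2 + 4.0000·e_1 = (-0.8000, -1.4000, -0.2000, -0.6000).
‖u_2‖ = 1.7321, so e_2 = (-0.4619, -0.8083, -0.1155, -0.3464).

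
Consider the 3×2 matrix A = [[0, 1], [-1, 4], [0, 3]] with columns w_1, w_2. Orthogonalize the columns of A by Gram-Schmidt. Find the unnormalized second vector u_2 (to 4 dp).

u_2 = (1.0000, 0.0000, 3.0000)

w_1 = (0, -1, 0); ‖w_1‖ = 1.0000, so e_1 = (0.0000, -1.0000, 0.0000).
e_1·w_2 = 0.0000·1 + (-1.0000)·4 + 0.0000·3 = -4.0000.
u_2 = w_2 + 4.0000·e_1 = (1.0000, 0.0000, 3.0000).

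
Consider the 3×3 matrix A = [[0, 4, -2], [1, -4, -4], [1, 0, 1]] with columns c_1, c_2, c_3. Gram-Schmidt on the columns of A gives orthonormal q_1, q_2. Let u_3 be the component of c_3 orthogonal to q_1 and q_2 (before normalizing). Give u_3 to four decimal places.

u_3 = (-2.3333, -2.3333, 2.3333)

c_1 = (0, 1, 1); ‖c_1‖ = 1.4142, so q_1 = (0.0000, 0.7071, 0.7071).
q_1·c_2 = 0.0000·4 + 0.7071·(-4) + 0.7071·0 = -2.8284.
u_2 = c_2 + 2.8284·q_1 = (4.0000, -2.0000, 2.0000).
‖u_2‖ = 4.8990, so q_2 = (0.8165, -0.4082, 0.4082).
q_1·c_3 = 0.0000·(-2) + 0.7071·(-4) + 0.7071·1 = -2.1213; q_2·c_3 = 0.8165·(-2) + (-0.4082)·(-4) + 0.4082·1 = 0.4082.
u_3 = c_3 + 2.1213·q_1 − 0.4082·q_2 = (-2.3333, -2.3333, 2.3333).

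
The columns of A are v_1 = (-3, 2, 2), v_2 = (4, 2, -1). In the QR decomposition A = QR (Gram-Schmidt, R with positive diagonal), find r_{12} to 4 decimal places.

r_{12} = -2.4254

e_1 = v_1/‖v_1‖ = (-3, 2, 2)/4.1231 = (-0.7276, 0.4851, 0.4851).
r_{12} = e_1·v_2 = -2.4254.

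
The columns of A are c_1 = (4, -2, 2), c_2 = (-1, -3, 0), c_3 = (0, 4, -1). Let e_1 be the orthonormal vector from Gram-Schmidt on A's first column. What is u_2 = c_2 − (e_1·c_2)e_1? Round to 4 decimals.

u_2 = (-1.3333, -2.8333, -0.1667)

c_1 = (4, -2, 2); ‖c_1‖ = 4.8990, so e_1 = (0.8165, -0.4082, 0.4082).
e_1·c_2 = 0.8165·(-1) + (-0.4082)·(-3) + 0.4082·0 = 0.4082.
u_2 = c_2 − 0.4082·e_1 = (-1.3333, -2.8333, -0.1667).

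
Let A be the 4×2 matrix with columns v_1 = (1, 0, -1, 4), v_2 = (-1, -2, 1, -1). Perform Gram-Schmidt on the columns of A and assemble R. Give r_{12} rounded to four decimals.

r_{12} = -1.4142

v_1 = (1, 0, -1, 4); ‖v_1‖ = 4.2426, so e_1 = (0.2357, 0.0000, -0.2357, 0.9428).
r_{12} = e_1·v_2 = -1.4142.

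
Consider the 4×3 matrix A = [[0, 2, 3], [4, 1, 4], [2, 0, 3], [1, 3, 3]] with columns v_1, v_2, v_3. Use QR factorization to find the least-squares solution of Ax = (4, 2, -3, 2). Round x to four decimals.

v_1 = (0, 4, 2, 1); ‖v_1‖ = 4.5826, so q_1 = (0.0000, 0.8729, 0.4364, 0.2182).
q_1·v_2 = 0.0000·2 + 0.8729·1 + 0.4364·0 + 0.2182·3 = 1.5275.
u_2 = v_2 − 1.5275·q_1 = (2.0000, -0.3333, -0.6667, 2.6667).
‖u_2‖ = 3.4157, so q_2 = (0.5855, -0.0976, -0.1952, 0.7807).
q_1·v_3 = 0.0000·3 + 0.8729·4 + 0.4364·3 + 0.2182·3 = 5.4554; q_2·v_3 = 0.5855·3 + (-0.0976)·4 + (-0.1952)·3 + 0.7807·3 = 3.1229.
u_3 = v_3 − 5.4554·q_1 − 3.1229·q_2 = (1.1714, -0.4571, 1.2286, -0.6286).
‖u_3‖ = 1.8670, so q_3 = (0.6274, -0.2449, 0.6580, -0.3367).
Qᵀb = (0.8729, 4.2940, -0.6274).
Back-substitute: x_3 = -0.6274/1.8670 = -0.3361.
x_2 = (4.2940 − 3.1229·(-0.3361))/3.4157 = 1.5644.
x_1 = (0.8729 − 1.5275·1.5644 − 5.4554·(-0.3361))/4.5826 = 0.0691.

x = (0.0691, 1.5644, -0.3361)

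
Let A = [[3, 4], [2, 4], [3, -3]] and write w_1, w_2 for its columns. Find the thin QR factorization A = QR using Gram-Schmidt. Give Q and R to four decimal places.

Q = [[0.6396, 0.4196], [0.4264, 0.5035], [0.6396, -0.7553]], R = [[4.6904, 2.3452], [0.0000, 5.9582]]

w_1 = (3, 2, 3); ‖w_1‖ = 4.6904, so q_1 = (0.6396, 0.4264, 0.6396).
q_1·w_2 = 0.6396·4 + 0.4264·4 + 0.6396·(-3) = 2.3452.
u_2 = w_2 − 2.3452·q_1 = (2.5000, 3.0000, -4.5000).
‖u_2‖ = 5.9582, so q_2 = (0.4196, 0.5035, -0.7553).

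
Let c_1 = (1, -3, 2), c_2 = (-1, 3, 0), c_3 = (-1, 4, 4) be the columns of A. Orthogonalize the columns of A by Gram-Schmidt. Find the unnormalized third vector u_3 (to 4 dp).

u_3 = (0.3000, 0.1000, 0.0000)

e_1 = c_1/‖c_1‖ = (1, -3, 2)/3.7417 = (0.2673, -0.8018, 0.5345).
r_{12} = e_1·c_2 = -2.6726.
u_2 = c_2 + 2.6726·e_1 = (-0.2857, 0.8571, 1.4286).
‖u_2‖ = 1.6903, so e_2 = (-0.1690, 0.5071, 0.8452).
r_{13} = e_1·c_3 = -1.3363; r_{23} = e_2·c_3 = 5.5780.
u_3 = c_3 + 1.3363·e_1 − 5.5780·e_2 = (0.3000, 0.1000, 0.0000).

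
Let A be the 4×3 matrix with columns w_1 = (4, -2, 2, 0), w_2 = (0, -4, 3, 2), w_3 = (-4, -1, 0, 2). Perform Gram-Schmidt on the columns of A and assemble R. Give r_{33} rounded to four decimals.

w_1 = (4, -2, 2, 0); ‖w_1‖ = 4.8990, so e_1 = (0.8165, -0.4082, 0.4082, 0.0000).
e_1·w_2 = 0.8165·0 + (-0.4082)·(-4) + 0.4082·3 + 0.0000·2 = 2.8577.
u_2 = w_2 − 2.8577·e_1 = (-2.3333, -2.8333, 1.8333, 2.0000).
‖u_2‖ = 4.5644, so e_2 = (-0.5112, -0.6208, 0.4017, 0.4382).
e_1·w_3 = 0.8165·(-4) + (-0.4082)·(-1) + 0.4082·0 + 0.0000·2 = -2.8577; e_2·w_3 = (-0.5112)·(-4) + (-0.6208)·(-1) + 0.4017·0 + 0.4382·2 = 3.5419.
u_3 = w_3 + 2.8577·e_1 − 3.5419·e_2 = (0.1440, 0.0320, -0.2560, 0.4480).
r_{33} = ‖u_3‖ = 0.5367.

r_{33} = 0.5367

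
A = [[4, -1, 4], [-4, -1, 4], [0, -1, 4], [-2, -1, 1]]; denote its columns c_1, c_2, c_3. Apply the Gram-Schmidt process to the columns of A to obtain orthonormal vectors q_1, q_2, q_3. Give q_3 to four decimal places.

q_1 = c_1/‖c_1‖ = (4, -4, 0, -2)/6.0000 = (0.6667, -0.6667, 0.0000, -0.3333).
r_{12} = q_1·c_2 = 0.3333.
u_2 = c_2 − 0.3333·q_1 = (-1.2222, -0.7778, -1.0000, -0.8889).
‖u_2‖ = 1.9720, so q_2 = (-0.6198, -0.3944, -0.5071, -0.4507).
r_{13} = q_1·c_3 = -0.3333; r_{23} = q_2·c_3 = -6.5359.
u_3 = c_3 + 0.3333·q_1 + 6.5359·q_2 = (0.1714, 1.2000, 0.6857, -2.0571).
‖u_3‖ = 2.4842, so q_3 = (0.0690, 0.4830, 0.2760, -0.8281).

q_3 = (0.0690, 0.4830, 0.2760, -0.8281)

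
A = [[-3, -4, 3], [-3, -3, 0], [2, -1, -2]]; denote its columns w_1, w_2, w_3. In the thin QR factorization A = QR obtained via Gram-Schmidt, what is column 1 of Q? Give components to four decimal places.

q_1 = (-0.6396, -0.6396, 0.4264)

q_1 = w_1/‖w_1‖ = (-3, -3, 2)/4.6904 = (-0.6396, -0.6396, 0.4264).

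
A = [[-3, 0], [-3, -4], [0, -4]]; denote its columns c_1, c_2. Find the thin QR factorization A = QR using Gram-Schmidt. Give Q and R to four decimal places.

Q = [[-0.7071, 0.4082], [-0.7071, -0.4082], [0.0000, -0.8165]], R = [[4.2426, 2.8284], [0.0000, 4.8990]]

c_1 = (-3, -3, 0); ‖c_1‖ = 4.2426, so q_1 = (-0.7071, -0.7071, 0.0000).
q_1·c_2 = (-0.7071)·0 + (-0.7071)·(-4) + 0.0000·(-4) = 2.8284.
u_2 = c_2 − 2.8284·q_1 = (2.0000, -2.0000, -4.0000).
‖u_2‖ = 4.8990, so q_2 = (0.4082, -0.4082, -0.8165).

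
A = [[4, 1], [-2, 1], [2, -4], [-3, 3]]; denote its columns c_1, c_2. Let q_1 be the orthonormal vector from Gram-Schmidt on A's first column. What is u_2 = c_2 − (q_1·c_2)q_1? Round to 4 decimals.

u_2 = (2.8182, 0.0909, -3.0909, 1.6364)

c_1 = (4, -2, 2, -3); ‖c_1‖ = 5.7446, so q_1 = (0.6963, -0.3482, 0.3482, -0.5222).
q_1·c_2 = 0.6963·1 + (-0.3482)·1 + 0.3482·(-4) + (-0.5222)·3 = -2.6112.
u_2 = c_2 + 2.6112·q_1 = (2.8182, 0.0909, -3.0909, 1.6364).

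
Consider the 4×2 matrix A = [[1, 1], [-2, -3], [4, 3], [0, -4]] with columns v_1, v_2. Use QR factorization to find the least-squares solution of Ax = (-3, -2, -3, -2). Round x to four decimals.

v_1 = (1, -2, 4, 0); ‖v_1‖ = 4.5826, so q_1 = (0.2182, -0.4364, 0.8729, 0.0000).
q_1·v_2 = 0.2182·1 + (-0.4364)·(-3) + 0.8729·3 + 0.0000·(-4) = 4.1461.
u_2 = v_2 − 4.1461·q_1 = (0.0952, -1.1905, -0.6190, -4.0000).
‖u_2‖ = 4.2201, so q_2 = (0.0226, -0.2821, -0.1467, -0.9478).
Qᵀb = (-2.4004, 2.8322).
Back-substitute: x_2 = 2.8322/4.2201 = 0.6711.
x_1 = (-2.4004 − 4.1461·0.6711)/4.5826 = -1.1310.

x = (-1.1310, 0.6711)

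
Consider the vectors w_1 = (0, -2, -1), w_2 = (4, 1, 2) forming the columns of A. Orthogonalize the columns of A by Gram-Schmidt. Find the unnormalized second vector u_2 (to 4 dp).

u_2 = (4.0000, -0.6000, 1.2000)

e_1 = w_1/‖w_1‖ = (0, -2, -1)/2.2361 = (0.0000, -0.8944, -0.4472).
r_{12} = e_1·w_2 = -1.7889.
u_2 = w_2 + 1.7889·e_1 = (4.0000, -0.6000, 1.2000).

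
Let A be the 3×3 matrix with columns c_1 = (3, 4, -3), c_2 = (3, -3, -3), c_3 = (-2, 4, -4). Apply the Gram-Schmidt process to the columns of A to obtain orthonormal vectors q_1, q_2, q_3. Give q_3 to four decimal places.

c_1 = (3, 4, -3); ‖c_1‖ = 5.8310, so q_1 = (0.5145, 0.6860, -0.5145).
q_1·c_2 = 0.5145·3 + 0.6860·(-3) + (-0.5145)·(-3) = 1.0290.
u_2 = c_2 − 1.0290·q_1 = (2.4706, -3.7059, -2.4706).
‖u_2‖ = 5.0932, so q_2 = (0.4851, -0.7276, -0.4851).
q_1·c_3 = 0.5145·(-2) + 0.6860·4 + (-0.5145)·(-4) = 3.7730; q_2·c_3 = 0.4851·(-2) + (-0.7276)·4 + (-0.4851)·(-4) = -1.9403.
u_3 = c_3 − 3.7730·q_1 + 1.9403·q_2 = (-3.0000, 0.0000, -3.0000).
‖u_3‖ = 4.2426, so q_3 = (-0.7071, 0.0000, -0.7071).

q_3 = (-0.7071, 0.0000, -0.7071)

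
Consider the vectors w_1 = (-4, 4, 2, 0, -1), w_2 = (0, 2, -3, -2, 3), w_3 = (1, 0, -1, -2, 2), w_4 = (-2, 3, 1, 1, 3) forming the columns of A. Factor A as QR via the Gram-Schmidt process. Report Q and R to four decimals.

Q = [[-0.6576, -0.0212, 0.1339, 0.0330], [0.6576, 0.4136, -0.1228, 0.0275], [0.3288, -0.5780, 0.6274, 0.3782], [0.0000, -0.3924, -0.7221, 0.5618], [-0.1644, 0.5834, 0.2279, 0.7345]], R = [[6.0828, -0.1644, -1.3152, 3.1236], [0.0000, 5.0964, 2.5084, 2.0629], [0.0000, 0.0000, 1.4065, -0.0474], [0.0000, 0.0000, 0.0000, 3.1599]]

w_1 = (-4, 4, 2, 0, -1); ‖w_1‖ = 6.0828, so e_1 = (-0.6576, 0.6576, 0.3288, 0.0000, -0.1644).
e_1·w_2 = (-0.6576)·0 + 0.6576·2 + 0.3288·(-3) + 0.0000·(-2) + (-0.1644)·3 = -0.1644.
u_2 = w_2 + 0.1644·e_1 = (-0.1081, 2.1081, -2.9459, -2.0000, 2.9730).
‖u_2‖ = 5.0964, so e_2 = (-0.0212, 0.4136, -0.5780, -0.3924, 0.5834).
e_1·w_3 = (-0.6576)·1 + 0.6576·0 + 0.3288·(-1) + 0.0000·(-2) + (-0.1644)·2 = -1.3152; e_2·w_3 = (-0.0212)·1 + 0.4136·0 + (-0.5780)·(-1) + (-0.3924)·(-2) + 0.5834·2 = 2.5084.
u_3 = w_3 + 1.3152·e_1 − 2.5084·e_2 = (0.1883, -0.1727, 0.8824, -1.0156, 0.3205).
‖u_3‖ = 1.4065, so e_3 = (0.1339, -0.1228, 0.6274, -0.7221, 0.2279).
e_1·w_4 = (-0.6576)·(-2) + 0.6576·3 + 0.3288·1 + 0.0000·1 + (-0.1644)·3 = 3.1236; e_2·w_4 = (-0.0212)·(-2) + 0.4136·3 + (-0.5780)·1 + (-0.3924)·1 + 0.5834·3 = 2.0629; e_3·w_4 = 0.1339·(-2) + (-0.1228)·3 + 0.6274·1 + (-0.7221)·1 + 0.2279·3 = -0.0474.
u_4 = w_4 − 3.1236·e_1 − 2.0629·e_2 + 0.0474·e_3 = (0.1042, 0.0868, 1.1952, 1.7754, 2.3209).
‖u_4‖ = 3.1599, so e_4 = (0.0330, 0.0275, 0.3782, 0.5618, 0.7345).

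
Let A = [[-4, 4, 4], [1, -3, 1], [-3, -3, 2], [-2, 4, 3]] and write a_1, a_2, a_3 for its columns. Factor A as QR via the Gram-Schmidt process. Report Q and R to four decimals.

a_1 = (-4, 1, -3, -2); ‖a_1‖ = 5.4772, so q_1 = (-0.7303, 0.1826, -0.5477, -0.3651).
q_1·a_2 = (-0.7303)·4 + 0.1826·(-3) + (-0.5477)·(-3) + (-0.3651)·4 = -3.2863.
u_2 = a_2 + 3.2863·q_1 = (1.6000, -2.4000, -4.8000, 2.8000).
‖u_2‖ = 6.2610, so q_2 = (0.2556, -0.3833, -0.7667, 0.4472).
q_1·a_3 = (-0.7303)·4 + 0.1826·1 + (-0.5477)·2 + (-0.3651)·3 = -4.9295; q_2·a_3 = 0.2556·4 + (-0.3833)·1 + (-0.7667)·2 + 0.4472·3 = 0.4472.
u_3 = a_3 + 4.9295·q_1 − 0.4472·q_2 = (0.2857, 2.0714, -0.3571, 1.0000).
‖u_3‖ = 2.3452, so q_3 = (0.1218, 0.8833, -0.1523, 0.4264).

Q = [[-0.7303, 0.2556, 0.1218], [0.1826, -0.3833, 0.8833], [-0.5477, -0.7667, -0.1523], [-0.3651, 0.4472, 0.4264]], R = [[5.4772, -3.2863, -4.9295], [0.0000, 6.2610, 0.4472], [0.0000, 0.0000, 2.3452]]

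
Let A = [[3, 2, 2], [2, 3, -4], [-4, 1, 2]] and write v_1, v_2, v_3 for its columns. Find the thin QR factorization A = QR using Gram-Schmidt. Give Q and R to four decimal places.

Q = [[0.5571, 0.3414, 0.7570], [0.3714, 0.7129, -0.5948], [-0.7428, 0.6125, 0.2704]], R = [[5.3852, 1.4856, -1.8570], [0.0000, 3.4341, -0.9439], [0.0000, 0.0000, 4.4341]]

v_1 = (3, 2, -4); ‖v_1‖ = 5.3852, so q_1 = (0.5571, 0.3714, -0.7428).
q_1·v_2 = 0.5571·2 + 0.3714·3 + (-0.7428)·1 = 1.4856.
u_2 = v_2 − 1.4856·q_1 = (1.1724, 2.4483, 2.1034).
‖u_2‖ = 3.4341, so q_2 = (0.3414, 0.7129, 0.6125).
q_1·v_3 = 0.5571·2 + 0.3714·(-4) + (-0.7428)·2 = -1.8570; q_2·v_3 = 0.3414·2 + 0.7129·(-4) + 0.6125·2 = -0.9439.
u_3 = v_3 + 1.8570·q_1 + 0.9439·q_2 = (3.3567, -2.6374, 1.1988).
‖u_3‖ = 4.4341, so q_3 = (0.7570, -0.5948, 0.2704).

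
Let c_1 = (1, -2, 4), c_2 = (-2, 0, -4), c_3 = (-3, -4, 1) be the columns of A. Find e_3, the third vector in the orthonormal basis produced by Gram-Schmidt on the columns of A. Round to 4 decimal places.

c_1 = (1, -2, 4); ‖c_1‖ = 4.5826, so e_1 = (0.2182, -0.4364, 0.8729).
e_1·c_2 = 0.2182·(-2) + (-0.4364)·0 + 0.8729·(-4) = -3.9279.
u_2 = c_2 + 3.9279·e_1 = (-1.1429, -1.7143, -0.5714).
‖u_2‖ = 2.1381, so e_2 = (-0.5345, -0.8018, -0.2673).
e_1·c_3 = 0.2182·(-3) + (-0.4364)·(-4) + 0.8729·1 = 1.9640; e_2·c_3 = (-0.5345)·(-3) + (-0.8018)·(-4) + (-0.2673)·1 = 4.5434.
u_3 = c_3 − 1.9640·e_1 − 4.5434·e_2 = (-1.0000, 0.5000, 0.5000).
‖u_3‖ = 1.2247, so e_3 = (-0.8165, 0.4082, 0.4082).

e_3 = (-0.8165, 0.4082, 0.4082)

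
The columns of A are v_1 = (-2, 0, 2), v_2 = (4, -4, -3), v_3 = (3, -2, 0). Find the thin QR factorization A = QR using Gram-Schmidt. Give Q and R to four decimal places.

v_1 = (-2, 0, 2); ‖v_1‖ = 2.8284, so e_1 = (-0.7071, 0.0000, 0.7071).
e_1·v_2 = (-0.7071)·4 + 0.0000·(-4) + 0.7071·(-3) = -4.9497.
u_2 = v_2 + 4.9497·e_1 = (0.5000, -4.0000, 0.5000).
‖u_2‖ = 4.0620, so e_2 = (0.1231, -0.9847, 0.1231).
e_1·v_3 = (-0.7071)·3 + 0.0000·(-2) + 0.7071·0 = -2.1213; e_2·v_3 = 0.1231·3 + (-0.9847)·(-2) + 0.1231·0 = 2.3387.
u_3 = v_3 + 2.1213·e_1 − 2.3387·e_2 = (1.2121, 0.3030, 1.2121).
‖u_3‖ = 1.7408, so e_3 = (0.6963, 0.1741, 0.6963).

Q = [[-0.7071, 0.1231, 0.6963], [0.0000, -0.9847, 0.1741], [0.7071, 0.1231, 0.6963]], R = [[2.8284, -4.9497, -2.1213], [0.0000, 4.0620, 2.3387], [0.0000, 0.0000, 1.7408]]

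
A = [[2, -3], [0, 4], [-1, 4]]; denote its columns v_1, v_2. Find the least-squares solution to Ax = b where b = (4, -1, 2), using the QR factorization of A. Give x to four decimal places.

v_1 = (2, 0, -1); ‖v_1‖ = 2.2361, so e_1 = (0.8944, 0.0000, -0.4472).
e_1·v_2 = 0.8944·(-3) + 0.0000·4 + (-0.4472)·4 = -4.4721.
u_2 = v_2 + 4.4721·e_1 = (1.0000, 4.0000, 2.0000).
‖u_2‖ = 4.5826, so e_2 = (0.2182, 0.8729, 0.4364).
Qᵀb = (2.6833, 0.8729).
Back-substitute: x_2 = 0.8729/4.5826 = 0.1905.
x_1 = (2.6833 + 4.4721·0.1905)/2.2361 = 1.5810.

x = (1.5810, 0.1905)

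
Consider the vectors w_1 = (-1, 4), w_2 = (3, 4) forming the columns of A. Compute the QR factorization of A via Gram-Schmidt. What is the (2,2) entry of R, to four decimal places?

e_1 = w_1/‖w_1‖ = (-1, 4)/4.1231 = (-0.2425, 0.9701).
r_{12} = e_1·w_2 = 3.1530.
u_2 = w_2 − 3.1530·e_1 = (3.7647, 0.9412).
r_{22} = ‖u_2‖ = 3.8806.

r_{22} = 3.8806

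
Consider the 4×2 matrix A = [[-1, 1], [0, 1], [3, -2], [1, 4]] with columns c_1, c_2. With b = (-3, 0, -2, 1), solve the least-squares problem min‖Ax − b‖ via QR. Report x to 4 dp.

c_1 = (-1, 0, 3, 1); ‖c_1‖ = 3.3166, so q_1 = (-0.3015, 0.0000, 0.9045, 0.3015).
q_1·c_2 = (-0.3015)·1 + 0.0000·1 + 0.9045·(-2) + 0.3015·4 = -0.9045.
u_2 = c_2 + 0.9045·q_1 = (0.7273, 1.0000, -1.1818, 4.2727).
‖u_2‖ = 4.6024, so q_2 = (0.1580, 0.2173, -0.2568, 0.9284).
Qᵀb = (-0.6030, 0.9679).
Back-substitute: x_2 = 0.9679/4.6024 = 0.2103.
x_1 = (-0.6030 + 0.9045·0.2103)/3.3166 = -0.1245.

x = (-0.1245, 0.2103)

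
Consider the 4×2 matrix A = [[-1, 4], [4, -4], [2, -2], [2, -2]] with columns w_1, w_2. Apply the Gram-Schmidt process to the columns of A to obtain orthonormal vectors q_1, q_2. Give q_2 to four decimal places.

w_1 = (-1, 4, 2, 2); ‖w_1‖ = 5.0000, so q_1 = (-0.2000, 0.8000, 0.4000, 0.4000).
q_1·w_2 = (-0.2000)·4 + 0.8000·(-4) + 0.4000·(-2) + 0.4000·(-2) = -5.6000.
u_2 = w_2 + 5.6000·q_1 = (2.8800, 0.4800, 0.2400, 0.2400).
‖u_2‖ = 2.9394, so q_2 = (0.9798, 0.1633, 0.0816, 0.0816).

q_2 = (0.9798, 0.1633, 0.0816, 0.0816)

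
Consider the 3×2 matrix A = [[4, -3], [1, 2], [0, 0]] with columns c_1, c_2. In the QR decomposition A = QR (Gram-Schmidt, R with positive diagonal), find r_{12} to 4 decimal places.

c_1 = (4, 1, 0); ‖c_1‖ = 4.1231, so q_1 = (0.9701, 0.2425, 0.0000).
r_{12} = q_1·c_2 = -2.4254.

r_{12} = -2.4254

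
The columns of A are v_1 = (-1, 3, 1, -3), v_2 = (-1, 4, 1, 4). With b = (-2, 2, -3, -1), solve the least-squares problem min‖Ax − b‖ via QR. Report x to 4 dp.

x = (0.3935, 0.0651)

q_1 = v_1/‖v_1‖ = (-1, 3, 1, -3)/4.4721 = (-0.2236, 0.6708, 0.2236, -0.6708).
r_{12} = q_1·v_2 = 0.4472.
u_2 = v_2 − 0.4472·q_1 = (-0.9000, 3.7000, 0.9000, 4.3000).
‖u_2‖ = 5.8138, so q_2 = (-0.1548, 0.6364, 0.1548, 0.7396).
Qᵀb = (1.7889, 0.3784).
Back-substitute: x_2 = 0.3784/5.8138 = 0.0651.
x_1 = (1.7889 − 0.4472·0.0651)/4.4721 = 0.3935.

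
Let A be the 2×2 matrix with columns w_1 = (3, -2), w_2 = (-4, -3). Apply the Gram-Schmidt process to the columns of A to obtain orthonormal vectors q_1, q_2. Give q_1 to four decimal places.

w_1 = (3, -2); ‖w_1‖ = 3.6056, so q_1 = (0.8321, -0.5547).

q_1 = (0.8321, -0.5547)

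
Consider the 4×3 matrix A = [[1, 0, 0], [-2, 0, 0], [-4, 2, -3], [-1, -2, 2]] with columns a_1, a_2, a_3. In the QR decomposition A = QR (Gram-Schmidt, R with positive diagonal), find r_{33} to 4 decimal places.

q_1 = a_1/‖a_1‖ = (1, -2, -4, -1)/4.6904 = (0.2132, -0.4264, -0.8528, -0.2132).
r_{12} = q_1·a_2 = -1.2792.
u_2 = a_2 + 1.2792·q_1 = (0.2727, -0.5455, 0.9091, -2.2727).
‖u_2‖ = 2.5226, so q_2 = (0.1081, -0.2162, 0.3604, -0.9009).
r_{13} = q_1·a_3 = 2.1320; r_{23} = q_2·a_3 = -2.8830.
u_3 = a_3 − 2.1320·q_1 + 2.8830·q_2 = (-0.1429, 0.2857, -0.1429, -0.1429).
r_{33} = ‖u_3‖ = 0.3780.

r_{33} = 0.3780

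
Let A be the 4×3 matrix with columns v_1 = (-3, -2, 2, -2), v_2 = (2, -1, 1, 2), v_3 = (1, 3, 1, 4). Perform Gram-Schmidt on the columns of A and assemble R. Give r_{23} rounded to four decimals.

r_{23} = 1.2904

v_1 = (-3, -2, 2, -2); ‖v_1‖ = 4.5826, so q_1 = (-0.6547, -0.4364, 0.4364, -0.4364).
q_1·v_2 = (-0.6547)·2 + (-0.4364)·(-1) + 0.4364·1 + (-0.4364)·2 = -1.3093.
u_2 = v_2 + 1.3093·q_1 = (1.1429, -1.5714, 1.5714, 1.4286).
‖u_2‖ = 2.8785, so q_2 = (0.3970, -0.5459, 0.5459, 0.4963).
r_{23} = q_2·v_3 = 1.2904.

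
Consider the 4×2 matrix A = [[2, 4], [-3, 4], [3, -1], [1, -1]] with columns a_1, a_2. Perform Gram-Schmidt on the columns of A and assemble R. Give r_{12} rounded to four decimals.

r_{12} = -1.6681

e_1 = a_1/‖a_1‖ = (2, -3, 3, 1)/4.7958 = (0.4170, -0.6255, 0.6255, 0.2085).
r_{12} = e_1·a_2 = -1.6681.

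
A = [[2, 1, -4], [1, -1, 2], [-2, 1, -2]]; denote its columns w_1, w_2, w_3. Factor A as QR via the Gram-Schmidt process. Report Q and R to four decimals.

Q = [[0.6667, 0.7191, -0.1961], [0.3333, -0.5230, -0.7845], [-0.6667, 0.4576, -0.5883]], R = [[3.0000, -0.3333, -0.6667], [0.0000, 1.6997, -4.8375], [0.0000, 0.0000, 0.3922]]

w_1 = (2, 1, -2); ‖w_1‖ = 3.0000, so q_1 = (0.6667, 0.3333, -0.6667).
q_1·w_2 = 0.6667·1 + 0.3333·(-1) + (-0.6667)·1 = -0.3333.
u_2 = w_2 + 0.3333·q_1 = (1.2222, -0.8889, 0.7778).
‖u_2‖ = 1.6997, so q_2 = (0.7191, -0.5230, 0.4576).
q_1·w_3 = 0.6667·(-4) + 0.3333·2 + (-0.6667)·(-2) = -0.6667; q_2·w_3 = 0.7191·(-4) + (-0.5230)·2 + 0.4576·(-2) = -4.8375.
u_3 = w_3 + 0.6667·q_1 + 4.8375·q_2 = (-0.0769, -0.3077, -0.2308).
‖u_3‖ = 0.3922, so q_3 = (-0.1961, -0.7845, -0.5883).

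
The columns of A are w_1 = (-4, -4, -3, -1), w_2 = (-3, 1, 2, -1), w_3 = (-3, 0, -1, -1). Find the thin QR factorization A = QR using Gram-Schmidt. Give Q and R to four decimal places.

Q = [[-0.6172, -0.7059, -0.1655], [-0.6172, 0.3344, 0.7063], [-0.4629, 0.5759, -0.6732], [-0.1543, -0.2415, -0.1435]], R = [[6.4807, 0.4629, 2.4689], [0.0000, 3.8452, 1.7833], [0.0000, 0.0000, 1.3133]]

w_1 = (-4, -4, -3, -1); ‖w_1‖ = 6.4807, so q_1 = (-0.6172, -0.6172, -0.4629, -0.1543).
q_1·w_2 = (-0.6172)·(-3) + (-0.6172)·1 + (-0.4629)·2 + (-0.1543)·(-1) = 0.4629.
u_2 = w_2 − 0.4629·q_1 = (-2.7143, 1.2857, 2.2143, -0.9286).
‖u_2‖ = 3.8452, so q_2 = (-0.7059, 0.3344, 0.5759, -0.2415).
q_1·w_3 = (-0.6172)·(-3) + (-0.6172)·0 + (-0.4629)·(-1) + (-0.1543)·(-1) = 2.4689; q_2·w_3 = (-0.7059)·(-3) + 0.3344·0 + 0.5759·(-1) + (-0.2415)·(-1) = 1.7833.
u_3 = w_3 − 2.4689·q_1 − 1.7833·q_2 = (-0.2174, 0.9275, -0.8841, -0.1884).
‖u_3‖ = 1.3133, so q_3 = (-0.1655, 0.7063, -0.6732, -0.1435).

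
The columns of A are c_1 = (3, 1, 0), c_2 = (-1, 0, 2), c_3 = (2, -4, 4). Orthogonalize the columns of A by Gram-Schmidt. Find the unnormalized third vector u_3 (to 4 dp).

c_1 = (3, 1, 0); ‖c_1‖ = 3.1623, so q_1 = (0.9487, 0.3162, 0.0000).
q_1·c_2 = 0.9487·(-1) + 0.3162·0 + 0.0000·2 = -0.9487.
u_2 = c_2 + 0.9487·q_1 = (-0.1000, 0.3000, 2.0000).
‖u_2‖ = 2.0248, so q_2 = (-0.0494, 0.1482, 0.9877).
q_1·c_3 = 0.9487·2 + 0.3162·(-4) + 0.0000·4 = 0.6325; q_2·c_3 = (-0.0494)·2 + 0.1482·(-4) + 0.9877·4 = 3.2595.
u_3 = c_3 − 0.6325·q_1 − 3.2595·q_2 = (1.5610, -4.6829, 0.7805).

u_3 = (1.5610, -4.6829, 0.7805)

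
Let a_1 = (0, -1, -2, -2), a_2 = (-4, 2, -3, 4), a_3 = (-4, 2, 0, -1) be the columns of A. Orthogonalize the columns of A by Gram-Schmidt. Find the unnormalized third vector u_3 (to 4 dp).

u_3 = (-2.5193, 1.4242, 1.4396, -2.1517)

e_1 = a_1/‖a_1‖ = (0, -1, -2, -2)/3.0000 = (0.0000, -0.3333, -0.6667, -0.6667).
r_{12} = e_1·a_2 = -1.3333.
u_2 = a_2 + 1.3333·e_1 = (-4.0000, 1.5556, -3.8889, 3.1111).
‖u_2‖ = 6.5744, so e_2 = (-0.6084, 0.2366, -0.5915, 0.4732).
r_{13} = e_1·a_3 = 0.0000; r_{23} = e_2·a_3 = 2.4337.
u_3 = a_3 + 0.0000·e_1 − 2.4337·e_2 = (-2.5193, 1.4242, 1.4396, -2.1517).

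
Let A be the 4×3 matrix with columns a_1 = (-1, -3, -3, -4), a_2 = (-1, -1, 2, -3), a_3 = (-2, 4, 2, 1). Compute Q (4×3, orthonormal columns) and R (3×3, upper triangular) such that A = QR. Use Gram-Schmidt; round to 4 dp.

Q = [[-0.1690, -0.2050, -0.6695], [-0.5071, -0.0410, 0.6832], [-0.5071, 0.8199, -0.2403], [-0.6761, -0.5329, -0.1648]], R = [[5.9161, 1.6903, -3.3806], [0.0000, 3.4847, 1.3529], [0.0000, 0.0000, 3.4265]]

q_1 = a_1/‖a_1‖ = (-1, -3, -3, -4)/5.9161 = (-0.1690, -0.5071, -0.5071, -0.6761).
r_{12} = q_1·a_2 = 1.6903.
u_2 = a_2 − 1.6903·q_1 = (-0.7143, -0.1429, 2.8571, -1.8571).
‖u_2‖ = 3.4847, so q_2 = (-0.2050, -0.0410, 0.8199, -0.5329).
r_{13} = q_1·a_3 = -3.3806; r_{23} = q_2·a_3 = 1.3529.
u_3 = a_3 + 3.3806·q_1 − 1.3529·q_2 = (-2.2941, 2.3412, -0.8235, -0.5647).
‖u_3‖ = 3.4265, so q_3 = (-0.6695, 0.6832, -0.2403, -0.1648).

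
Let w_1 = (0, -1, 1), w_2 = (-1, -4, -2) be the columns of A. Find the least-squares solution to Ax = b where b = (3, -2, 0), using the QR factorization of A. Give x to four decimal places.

e_1 = w_1/‖w_1‖ = (0, -1, 1)/1.4142 = (0.0000, -0.7071, 0.7071).
r_{12} = e_1·w_2 = 1.4142.
u_2 = w_2 − 1.4142·e_1 = (-1.0000, -3.0000, -3.0000).
‖u_2‖ = 4.3589, so e_2 = (-0.2294, -0.6882, -0.6882).
Qᵀb = (1.4142, 0.6882).
Back-substitute: x_2 = 0.6882/4.3589 = 0.1579.
x_1 = (1.4142 − 1.4142·0.1579)/1.4142 = 0.8421.

x = (0.8421, 0.1579)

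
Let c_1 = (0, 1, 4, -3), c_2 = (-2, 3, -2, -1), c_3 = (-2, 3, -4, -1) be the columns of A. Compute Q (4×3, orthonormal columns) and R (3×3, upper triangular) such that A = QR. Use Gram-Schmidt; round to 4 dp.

c_1 = (0, 1, 4, -3); ‖c_1‖ = 5.0990, so q_1 = (0.0000, 0.1961, 0.7845, -0.5883).
q_1·c_2 = 0.0000·(-2) + 0.1961·3 + 0.7845·(-2) + (-0.5883)·(-1) = -0.3922.
u_2 = c_2 + 0.3922·q_1 = (-2.0000, 3.0769, -1.6923, -1.2308).
‖u_2‖ = 4.2245, so q_2 = (-0.4734, 0.7284, -0.4006, -0.2913).
q_1·c_3 = 0.0000·(-2) + 0.1961·3 + 0.7845·(-4) + (-0.5883)·(-1) = -1.9612; q_2·c_3 = (-0.4734)·(-2) + 0.7284·3 + (-0.4006)·(-4) + (-0.2913)·(-1) = 5.0257.
u_3 = c_3 + 1.9612·q_1 − 5.0257·q_2 = (0.3793, -0.2759, -0.4483, -0.6897).
‖u_3‖ = 0.9469, so q_3 = (0.4006, -0.2913, -0.4734, -0.7284).

Q = [[0.0000, -0.4734, 0.4006], [0.1961, 0.7284, -0.2913], [0.7845, -0.4006, -0.4734], [-0.5883, -0.2913, -0.7284]], R = [[5.0990, -0.3922, -1.9612], [0.0000, 4.2245, 5.0257], [0.0000, 0.0000, 0.9469]]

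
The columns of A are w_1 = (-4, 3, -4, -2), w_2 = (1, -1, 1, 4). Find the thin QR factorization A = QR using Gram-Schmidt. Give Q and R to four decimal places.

Q = [[-0.5963, -0.2079], [0.4472, 0.0805], [-0.5963, -0.2079], [-0.2981, 0.9524]], R = [[6.7082, -2.8324], [0.0000, 3.3133]]

w_1 = (-4, 3, -4, -2); ‖w_1‖ = 6.7082, so e_1 = (-0.5963, 0.4472, -0.5963, -0.2981).
e_1·w_2 = (-0.5963)·1 + 0.4472·(-1) + (-0.5963)·1 + (-0.2981)·4 = -2.8324.
u_2 = w_2 + 2.8324·e_1 = (-0.6889, 0.2667, -0.6889, 3.1556).
‖u_2‖ = 3.3133, so e_2 = (-0.2079, 0.0805, -0.2079, 0.9524).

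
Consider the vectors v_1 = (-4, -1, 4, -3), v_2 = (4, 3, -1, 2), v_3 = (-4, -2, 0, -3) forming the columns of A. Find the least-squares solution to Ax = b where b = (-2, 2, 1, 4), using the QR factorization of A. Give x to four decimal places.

x = (0.1973, -0.7236, -1.1582)

q_1 = v_1/‖v_1‖ = (-4, -1, 4, -3)/6.4807 = (-0.6172, -0.1543, 0.6172, -0.4629).
r_{12} = q_1·v_2 = -4.4748.
u_2 = v_2 + 4.4748·q_1 = (1.2381, 2.3095, 1.7619, -0.0714).
‖u_2‖ = 3.1585, so q_2 = (0.3920, 0.7312, 0.5578, -0.0226).
r_{13} = q_1·v_3 = 4.1662; r_{23} = q_2·v_3 = -2.9625.
u_3 = v_3 − 4.1662·q_1 + 2.9625·q_2 = (-0.2673, 0.8091, -0.9189, -1.1384).
‖u_3‖ = 1.6930, so q_3 = (-0.1579, 0.4779, -0.5427, -0.6724).
Qᵀb = (-0.3086, 1.1458, -1.9609).
Back-substitute: x_3 = -1.9609/1.6930 = -1.1582.
x_2 = (1.1458 + 2.9625·(-1.1582))/3.1585 = -0.7236.
x_1 = (-0.3086 + 4.4748·(-0.7236) − 4.1662·(-1.1582))/6.4807 = 0.1973.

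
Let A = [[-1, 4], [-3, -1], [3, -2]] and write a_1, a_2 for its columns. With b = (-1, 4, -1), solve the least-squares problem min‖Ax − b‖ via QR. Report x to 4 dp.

e_1 = a_1/‖a_1‖ = (-1, -3, 3)/4.3589 = (-0.2294, -0.6882, 0.6882).
r_{12} = e_1·a_2 = -1.6059.
u_2 = a_2 + 1.6059·e_1 = (3.6316, -2.1053, -0.8947).
‖u_2‖ = 4.2920, so e_2 = (0.8461, -0.4905, -0.2085).
Qᵀb = (-3.2118, -2.5997).
Back-substitute: x_2 = -2.5997/4.2920 = -0.6057.
x_1 = (-3.2118 + 1.6059·(-0.6057))/4.3589 = -0.9600.

x = (-0.9600, -0.6057)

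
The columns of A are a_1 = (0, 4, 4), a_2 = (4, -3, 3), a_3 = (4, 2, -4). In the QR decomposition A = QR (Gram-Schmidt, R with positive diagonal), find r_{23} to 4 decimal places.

a_1 = (0, 4, 4); ‖a_1‖ = 5.6569, so q_1 = (0.0000, 0.7071, 0.7071).
q_1·a_2 = 0.0000·4 + 0.7071·(-3) + 0.7071·3 = 0.0000.
u_2 = a_2 + 0.0000·q_1 = (4.0000, -3.0000, 3.0000).
‖u_2‖ = 5.8310, so q_2 = (0.6860, -0.5145, 0.5145).
r_{23} = q_2·a_3 = -0.3430.

r_{23} = -0.3430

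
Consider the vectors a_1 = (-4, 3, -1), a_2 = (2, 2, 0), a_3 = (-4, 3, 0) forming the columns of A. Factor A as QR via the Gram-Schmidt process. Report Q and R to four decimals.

a_1 = (-4, 3, -1); ‖a_1‖ = 5.0990, so e_1 = (-0.7845, 0.5883, -0.1961).
e_1·a_2 = (-0.7845)·2 + 0.5883·2 + (-0.1961)·0 = -0.3922.
u_2 = a_2 + 0.3922·e_1 = (1.6923, 2.2308, -0.0769).
‖u_2‖ = 2.8011, so e_2 = (0.6042, 0.7964, -0.0275).
e_1·a_3 = (-0.7845)·(-4) + 0.5883·3 + (-0.1961)·0 = 4.9029; e_2·a_3 = 0.6042·(-4) + 0.7964·3 + (-0.0275)·0 = -0.0275.
u_3 = a_3 − 4.9029·e_1 + 0.0275·e_2 = (-0.1373, 0.1373, 0.9608).
‖u_3‖ = 0.9802, so e_3 = (-0.1400, 0.1400, 0.9802).

Q = [[-0.7845, 0.6042, -0.1400], [0.5883, 0.7964, 0.1400], [-0.1961, -0.0275, 0.9802]], R = [[5.0990, -0.3922, 4.9029], [0.0000, 2.8011, -0.0275], [0.0000, 0.0000, 0.9802]]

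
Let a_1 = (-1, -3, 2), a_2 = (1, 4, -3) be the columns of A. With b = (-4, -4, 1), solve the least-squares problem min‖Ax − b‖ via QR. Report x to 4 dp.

x = (10.3333, 6.6667)

a_1 = (-1, -3, 2); ‖a_1‖ = 3.7417, so e_1 = (-0.2673, -0.8018, 0.5345).
e_1·a_2 = (-0.2673)·1 + (-0.8018)·4 + 0.5345·(-3) = -5.0780.
u_2 = a_2 + 5.0780·e_1 = (-0.3571, -0.0714, -0.2857).
‖u_2‖ = 0.4629, so e_2 = (-0.7715, -0.1543, -0.6172).
Qᵀb = (4.8107, 3.0861).
Back-substitute: x_2 = 3.0861/0.4629 = 6.6667.
x_1 = (4.8107 + 5.0780·6.6667)/3.7417 = 10.3333.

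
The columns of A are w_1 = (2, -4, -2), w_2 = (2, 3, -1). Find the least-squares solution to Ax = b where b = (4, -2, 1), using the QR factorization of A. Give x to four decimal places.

w_1 = (2, -4, -2); ‖w_1‖ = 4.8990, so e_1 = (0.4082, -0.8165, -0.4082).
e_1·w_2 = 0.4082·2 + (-0.8165)·3 + (-0.4082)·(-1) = -1.2247.
u_2 = w_2 + 1.2247·e_1 = (2.5000, 2.0000, -1.5000).
‖u_2‖ = 3.5355, so e_2 = (0.7071, 0.5657, -0.4243).
Qᵀb = (2.8577, 1.2728).
Back-substitute: x_2 = 1.2728/3.5355 = 0.3600.
x_1 = (2.8577 + 1.2247·0.3600)/4.8990 = 0.6733.

x = (0.6733, 0.3600)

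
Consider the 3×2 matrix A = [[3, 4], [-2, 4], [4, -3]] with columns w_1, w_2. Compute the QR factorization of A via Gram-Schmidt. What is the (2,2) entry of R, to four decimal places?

r_{22} = 6.2284

q_1 = w_1/‖w_1‖ = (3, -2, 4)/5.3852 = (0.5571, -0.3714, 0.7428).
r_{12} = q_1·w_2 = -1.4856.
u_2 = w_2 + 1.4856·q_1 = (4.8276, 3.4483, -1.8966).
r_{22} = ‖u_2‖ = 6.2284.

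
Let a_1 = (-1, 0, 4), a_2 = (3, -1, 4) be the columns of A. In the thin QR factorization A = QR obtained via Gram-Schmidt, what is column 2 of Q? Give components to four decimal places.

e_2 = (0.9395, -0.2495, 0.2349)

a_1 = (-1, 0, 4); ‖a_1‖ = 4.1231, so e_1 = (-0.2425, 0.0000, 0.9701).
e_1·a_2 = (-0.2425)·3 + 0.0000·(-1) + 0.9701·4 = 3.1530.
u_2 = a_2 − 3.1530·e_1 = (3.7647, -1.0000, 0.9412).
‖u_2‖ = 4.0073, so e_2 = (0.9395, -0.2495, 0.2349).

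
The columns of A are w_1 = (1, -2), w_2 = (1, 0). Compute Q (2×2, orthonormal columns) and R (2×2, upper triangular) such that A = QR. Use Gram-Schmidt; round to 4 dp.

e_1 = w_1/‖w_1‖ = (1, -2)/2.2361 = (0.4472, -0.8944).
r_{12} = e_1·w_2 = 0.4472.
u_2 = w_2 − 0.4472·e_1 = (0.8000, 0.4000).
‖u_2‖ = 0.8944, so e_2 = (0.8944, 0.4472).

Q = [[0.4472, 0.8944], [-0.8944, 0.4472]], R = [[2.2361, 0.4472], [0.0000, 0.8944]]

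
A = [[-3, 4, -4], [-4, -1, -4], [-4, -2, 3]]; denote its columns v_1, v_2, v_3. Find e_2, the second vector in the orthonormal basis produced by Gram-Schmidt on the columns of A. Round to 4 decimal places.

v_1 = (-3, -4, -4); ‖v_1‖ = 6.4031, so e_1 = (-0.4685, -0.6247, -0.6247).
e_1·v_2 = (-0.4685)·4 + (-0.6247)·(-1) + (-0.6247)·(-2) = 0.0000.
u_2 = v_2 − 0.0000·e_1 = (4.0000, -1.0000, -2.0000).
‖u_2‖ = 4.5826, so e_2 = (0.8729, -0.2182, -0.4364).

e_2 = (0.8729, -0.2182, -0.4364)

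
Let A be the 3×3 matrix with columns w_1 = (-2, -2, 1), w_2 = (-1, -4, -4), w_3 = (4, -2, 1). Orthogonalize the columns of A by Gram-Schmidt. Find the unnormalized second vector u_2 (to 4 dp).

u_2 = (0.3333, -2.6667, -4.6667)

q_1 = w_1/‖w_1‖ = (-2, -2, 1)/3.0000 = (-0.6667, -0.6667, 0.3333).
r_{12} = q_1·w_2 = 2.0000.
u_2 = w_2 − 2.0000·q_1 = (0.3333, -2.6667, -4.6667).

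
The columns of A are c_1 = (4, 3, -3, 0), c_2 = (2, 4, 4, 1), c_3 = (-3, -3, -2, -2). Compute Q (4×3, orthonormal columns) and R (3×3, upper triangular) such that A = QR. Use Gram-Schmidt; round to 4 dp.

c_1 = (4, 3, -3, 0); ‖c_1‖ = 5.8310, so e_1 = (0.6860, 0.5145, -0.5145, 0.0000).
e_1·c_2 = 0.6860·2 + 0.5145·4 + (-0.5145)·4 + 0.0000·1 = 1.3720.
u_2 = c_2 − 1.3720·e_1 = (1.0588, 3.2941, 4.7059, 1.0000).
‖u_2‖ = 5.9260, so e_2 = (0.1787, 0.5559, 0.7941, 0.1687).
e_1·c_3 = 0.6860·(-3) + 0.5145·(-3) + (-0.5145)·(-2) + 0.0000·(-2) = -2.5725; e_2·c_3 = 0.1787·(-3) + 0.5559·(-3) + 0.7941·(-2) + 0.1687·(-2) = -4.1294.
u_3 = c_3 + 2.5725·e_1 + 4.1294·e_2 = (-0.4975, 0.6189, -0.0444, -1.3032).
‖u_3‖ = 1.5267, so e_3 = (-0.3259, 0.4054, -0.0291, -0.8536).

Q = [[0.6860, 0.1787, -0.3259], [0.5145, 0.5559, 0.4054], [-0.5145, 0.7941, -0.0291], [0.0000, 0.1687, -0.8536]], R = [[5.8310, 1.3720, -2.5725], [0.0000, 5.9260, -4.1294], [0.0000, 0.0000, 1.5267]]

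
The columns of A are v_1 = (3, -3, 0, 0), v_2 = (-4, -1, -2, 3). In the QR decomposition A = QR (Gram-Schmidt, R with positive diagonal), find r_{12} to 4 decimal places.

q_1 = v_1/‖v_1‖ = (3, -3, 0, 0)/4.2426 = (0.7071, -0.7071, 0.0000, 0.0000).
r_{12} = q_1·v_2 = -2.1213.

r_{12} = -2.1213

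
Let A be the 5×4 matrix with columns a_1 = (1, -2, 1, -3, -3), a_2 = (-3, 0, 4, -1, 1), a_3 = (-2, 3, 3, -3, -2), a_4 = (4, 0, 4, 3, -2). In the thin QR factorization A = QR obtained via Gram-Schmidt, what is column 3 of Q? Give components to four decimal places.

e_3 = (-0.0754, 0.8894, -0.0342, -0.2701, -0.3593)

a_1 = (1, -2, 1, -3, -3); ‖a_1‖ = 4.8990, so e_1 = (0.2041, -0.4082, 0.2041, -0.6124, -0.6124).
e_1·a_2 = 0.2041·(-3) + (-0.4082)·0 + 0.2041·4 + (-0.6124)·(-1) + (-0.6124)·1 = 0.2041.
u_2 = a_2 − 0.2041·e_1 = (-3.0417, 0.0833, 3.9583, -0.8750, 1.1250).
‖u_2‖ = 5.1921, so e_2 = (-0.5858, 0.0160, 0.7624, -0.1685, 0.2167).
e_1·a_3 = 0.2041·(-2) + (-0.4082)·3 + 0.2041·3 + (-0.6124)·(-3) + (-0.6124)·(-2) = 2.0412; e_2·a_3 = (-0.5858)·(-2) + 0.0160·3 + 0.7624·3 + (-0.1685)·(-3) + 0.2167·(-2) = 3.5791.
u_3 = a_3 − 2.0412·e_1 − 3.5791·e_2 = (-0.3199, 3.7759, -0.1453, -1.1468, -1.5255).
‖u_3‖ = 4.2454, so e_3 = (-0.0754, 0.8894, -0.0342, -0.2701, -0.3593).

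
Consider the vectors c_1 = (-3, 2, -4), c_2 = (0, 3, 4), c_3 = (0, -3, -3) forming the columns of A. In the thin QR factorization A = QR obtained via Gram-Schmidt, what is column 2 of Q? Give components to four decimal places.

e_2 = (-0.2228, 0.7948, 0.5645)

c_1 = (-3, 2, -4); ‖c_1‖ = 5.3852, so e_1 = (-0.5571, 0.3714, -0.7428).
e_1·c_2 = (-0.5571)·0 + 0.3714·3 + (-0.7428)·4 = -1.8570.
u_2 = c_2 + 1.8570·e_1 = (-1.0345, 3.6897, 2.6207).
‖u_2‖ = 4.6424, so e_2 = (-0.2228, 0.7948, 0.5645).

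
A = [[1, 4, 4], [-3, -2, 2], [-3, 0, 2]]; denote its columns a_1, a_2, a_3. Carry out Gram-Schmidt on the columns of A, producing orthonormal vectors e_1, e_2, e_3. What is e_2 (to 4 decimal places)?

a_1 = (1, -3, -3); ‖a_1‖ = 4.3589, so e_1 = (0.2294, -0.6882, -0.6882).
e_1·a_2 = 0.2294·4 + (-0.6882)·(-2) + (-0.6882)·0 = 2.2942.
u_2 = a_2 − 2.2942·e_1 = (3.4737, -0.4211, 1.5789).
‖u_2‖ = 3.8389, so e_2 = (0.9049, -0.1097, 0.4113).

e_2 = (0.9049, -0.1097, 0.4113)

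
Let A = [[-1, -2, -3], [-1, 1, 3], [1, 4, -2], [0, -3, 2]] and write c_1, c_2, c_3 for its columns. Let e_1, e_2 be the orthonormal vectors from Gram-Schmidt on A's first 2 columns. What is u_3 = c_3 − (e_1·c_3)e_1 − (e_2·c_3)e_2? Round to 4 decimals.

u_3 = (-3.6923, 2.5385, -1.1538, 1.7692)

c_1 = (-1, -1, 1, 0); ‖c_1‖ = 1.7321, so e_1 = (-0.5774, -0.5774, 0.5774, 0.0000).
e_1·c_2 = (-0.5774)·(-2) + (-0.5774)·1 + 0.5774·4 + 0.0000·(-3) = 2.8868.
u_2 = c_2 − 2.8868·e_1 = (-0.3333, 2.6667, 2.3333, -3.0000).
‖u_2‖ = 4.6547, so e_2 = (-0.0716, 0.5729, 0.5013, -0.6445).
e_1·c_3 = (-0.5774)·(-3) + (-0.5774)·3 + 0.5774·(-2) + 0.0000·2 = -1.1547; e_2·c_3 = (-0.0716)·(-3) + 0.5729·3 + 0.5013·(-2) + (-0.6445)·2 = -0.3581.
u_3 = c_3 + 1.1547·e_1 + 0.3581·e_2 = (-3.6923, 2.5385, -1.1538, 1.7692).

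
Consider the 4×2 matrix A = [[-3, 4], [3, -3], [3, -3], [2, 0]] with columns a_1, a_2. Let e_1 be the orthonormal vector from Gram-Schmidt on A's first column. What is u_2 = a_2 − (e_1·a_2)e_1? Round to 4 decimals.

u_2 = (1.0968, -0.0968, -0.0968, 1.9355)

e_1 = a_1/‖a_1‖ = (-3, 3, 3, 2)/5.5678 = (-0.5388, 0.5388, 0.5388, 0.3592).
r_{12} = e_1·a_2 = -5.3882.
u_2 = a_2 + 5.3882·e_1 = (1.0968, -0.0968, -0.0968, 1.9355).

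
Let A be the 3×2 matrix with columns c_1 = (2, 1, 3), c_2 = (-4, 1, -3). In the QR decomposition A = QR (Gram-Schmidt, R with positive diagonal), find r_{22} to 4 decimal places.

r_{22} = 2.7775

c_1 = (2, 1, 3); ‖c_1‖ = 3.7417, so e_1 = (0.5345, 0.2673, 0.8018).
e_1·c_2 = 0.5345·(-4) + 0.2673·1 + 0.8018·(-3) = -4.2762.
u_2 = c_2 + 4.2762·e_1 = (-1.7143, 2.1429, 0.4286).
r_{22} = ‖u_2‖ = 2.7775.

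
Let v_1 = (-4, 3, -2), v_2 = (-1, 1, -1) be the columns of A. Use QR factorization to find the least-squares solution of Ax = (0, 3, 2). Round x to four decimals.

v_1 = (-4, 3, -2); ‖v_1‖ = 5.3852, so q_1 = (-0.7428, 0.5571, -0.3714).
q_1·v_2 = (-0.7428)·(-1) + 0.5571·1 + (-0.3714)·(-1) = 1.6713.
u_2 = v_2 − 1.6713·q_1 = (0.2414, 0.0690, -0.3793).
‖u_2‖ = 0.4549, so q_2 = (0.5307, 0.1516, -0.8339).
Qᵀb = (0.9285, -1.2130).
Back-substitute: x_2 = -1.2130/0.4549 = -2.6667.
x_1 = (0.9285 − 1.6713·(-2.6667))/5.3852 = 1.0000.

x = (1.0000, -2.6667)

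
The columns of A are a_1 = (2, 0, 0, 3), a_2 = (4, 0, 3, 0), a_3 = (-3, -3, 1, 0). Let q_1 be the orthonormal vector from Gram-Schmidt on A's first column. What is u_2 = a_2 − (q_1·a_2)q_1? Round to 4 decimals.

u_2 = (2.7692, 0.0000, 3.0000, -1.8462)

a_1 = (2, 0, 0, 3); ‖a_1‖ = 3.6056, so q_1 = (0.5547, 0.0000, 0.0000, 0.8321).
q_1·a_2 = 0.5547·4 + 0.0000·0 + 0.0000·3 + 0.8321·0 = 2.2188.
u_2 = a_2 − 2.2188·q_1 = (2.7692, 0.0000, 3.0000, -1.8462).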